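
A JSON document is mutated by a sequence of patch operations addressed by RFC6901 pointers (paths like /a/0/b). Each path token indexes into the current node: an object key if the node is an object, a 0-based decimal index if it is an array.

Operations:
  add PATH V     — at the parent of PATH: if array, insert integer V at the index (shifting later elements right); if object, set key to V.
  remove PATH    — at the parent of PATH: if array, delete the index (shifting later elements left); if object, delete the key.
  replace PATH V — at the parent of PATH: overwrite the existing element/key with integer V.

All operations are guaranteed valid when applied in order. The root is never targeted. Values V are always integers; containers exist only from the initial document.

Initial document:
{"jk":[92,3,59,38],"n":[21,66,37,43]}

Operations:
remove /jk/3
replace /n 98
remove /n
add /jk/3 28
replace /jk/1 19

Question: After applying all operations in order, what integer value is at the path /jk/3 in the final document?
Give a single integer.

After op 1 (remove /jk/3): {"jk":[92,3,59],"n":[21,66,37,43]}
After op 2 (replace /n 98): {"jk":[92,3,59],"n":98}
After op 3 (remove /n): {"jk":[92,3,59]}
After op 4 (add /jk/3 28): {"jk":[92,3,59,28]}
After op 5 (replace /jk/1 19): {"jk":[92,19,59,28]}
Value at /jk/3: 28

Answer: 28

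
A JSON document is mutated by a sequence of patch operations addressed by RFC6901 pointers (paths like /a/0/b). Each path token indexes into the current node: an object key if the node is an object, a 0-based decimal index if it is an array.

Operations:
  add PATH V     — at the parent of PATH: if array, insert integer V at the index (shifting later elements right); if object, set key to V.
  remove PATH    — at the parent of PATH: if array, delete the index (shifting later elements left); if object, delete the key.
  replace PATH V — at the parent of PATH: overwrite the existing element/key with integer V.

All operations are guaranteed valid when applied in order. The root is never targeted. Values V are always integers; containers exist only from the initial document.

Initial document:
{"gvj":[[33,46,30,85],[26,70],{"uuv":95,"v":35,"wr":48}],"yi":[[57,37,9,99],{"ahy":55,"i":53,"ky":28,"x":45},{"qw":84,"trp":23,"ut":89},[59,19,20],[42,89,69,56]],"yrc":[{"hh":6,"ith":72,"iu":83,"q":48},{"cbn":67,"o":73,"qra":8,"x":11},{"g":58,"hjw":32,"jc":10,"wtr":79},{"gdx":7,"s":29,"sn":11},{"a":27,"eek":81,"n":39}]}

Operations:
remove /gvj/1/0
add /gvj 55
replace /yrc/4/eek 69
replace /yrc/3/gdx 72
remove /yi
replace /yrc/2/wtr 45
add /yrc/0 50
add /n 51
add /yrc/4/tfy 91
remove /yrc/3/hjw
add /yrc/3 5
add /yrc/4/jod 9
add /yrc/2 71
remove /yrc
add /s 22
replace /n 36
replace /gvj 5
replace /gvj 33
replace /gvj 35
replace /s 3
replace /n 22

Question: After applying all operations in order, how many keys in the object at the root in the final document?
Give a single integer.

Answer: 3

Derivation:
After op 1 (remove /gvj/1/0): {"gvj":[[33,46,30,85],[70],{"uuv":95,"v":35,"wr":48}],"yi":[[57,37,9,99],{"ahy":55,"i":53,"ky":28,"x":45},{"qw":84,"trp":23,"ut":89},[59,19,20],[42,89,69,56]],"yrc":[{"hh":6,"ith":72,"iu":83,"q":48},{"cbn":67,"o":73,"qra":8,"x":11},{"g":58,"hjw":32,"jc":10,"wtr":79},{"gdx":7,"s":29,"sn":11},{"a":27,"eek":81,"n":39}]}
After op 2 (add /gvj 55): {"gvj":55,"yi":[[57,37,9,99],{"ahy":55,"i":53,"ky":28,"x":45},{"qw":84,"trp":23,"ut":89},[59,19,20],[42,89,69,56]],"yrc":[{"hh":6,"ith":72,"iu":83,"q":48},{"cbn":67,"o":73,"qra":8,"x":11},{"g":58,"hjw":32,"jc":10,"wtr":79},{"gdx":7,"s":29,"sn":11},{"a":27,"eek":81,"n":39}]}
After op 3 (replace /yrc/4/eek 69): {"gvj":55,"yi":[[57,37,9,99],{"ahy":55,"i":53,"ky":28,"x":45},{"qw":84,"trp":23,"ut":89},[59,19,20],[42,89,69,56]],"yrc":[{"hh":6,"ith":72,"iu":83,"q":48},{"cbn":67,"o":73,"qra":8,"x":11},{"g":58,"hjw":32,"jc":10,"wtr":79},{"gdx":7,"s":29,"sn":11},{"a":27,"eek":69,"n":39}]}
After op 4 (replace /yrc/3/gdx 72): {"gvj":55,"yi":[[57,37,9,99],{"ahy":55,"i":53,"ky":28,"x":45},{"qw":84,"trp":23,"ut":89},[59,19,20],[42,89,69,56]],"yrc":[{"hh":6,"ith":72,"iu":83,"q":48},{"cbn":67,"o":73,"qra":8,"x":11},{"g":58,"hjw":32,"jc":10,"wtr":79},{"gdx":72,"s":29,"sn":11},{"a":27,"eek":69,"n":39}]}
After op 5 (remove /yi): {"gvj":55,"yrc":[{"hh":6,"ith":72,"iu":83,"q":48},{"cbn":67,"o":73,"qra":8,"x":11},{"g":58,"hjw":32,"jc":10,"wtr":79},{"gdx":72,"s":29,"sn":11},{"a":27,"eek":69,"n":39}]}
After op 6 (replace /yrc/2/wtr 45): {"gvj":55,"yrc":[{"hh":6,"ith":72,"iu":83,"q":48},{"cbn":67,"o":73,"qra":8,"x":11},{"g":58,"hjw":32,"jc":10,"wtr":45},{"gdx":72,"s":29,"sn":11},{"a":27,"eek":69,"n":39}]}
After op 7 (add /yrc/0 50): {"gvj":55,"yrc":[50,{"hh":6,"ith":72,"iu":83,"q":48},{"cbn":67,"o":73,"qra":8,"x":11},{"g":58,"hjw":32,"jc":10,"wtr":45},{"gdx":72,"s":29,"sn":11},{"a":27,"eek":69,"n":39}]}
After op 8 (add /n 51): {"gvj":55,"n":51,"yrc":[50,{"hh":6,"ith":72,"iu":83,"q":48},{"cbn":67,"o":73,"qra":8,"x":11},{"g":58,"hjw":32,"jc":10,"wtr":45},{"gdx":72,"s":29,"sn":11},{"a":27,"eek":69,"n":39}]}
After op 9 (add /yrc/4/tfy 91): {"gvj":55,"n":51,"yrc":[50,{"hh":6,"ith":72,"iu":83,"q":48},{"cbn":67,"o":73,"qra":8,"x":11},{"g":58,"hjw":32,"jc":10,"wtr":45},{"gdx":72,"s":29,"sn":11,"tfy":91},{"a":27,"eek":69,"n":39}]}
After op 10 (remove /yrc/3/hjw): {"gvj":55,"n":51,"yrc":[50,{"hh":6,"ith":72,"iu":83,"q":48},{"cbn":67,"o":73,"qra":8,"x":11},{"g":58,"jc":10,"wtr":45},{"gdx":72,"s":29,"sn":11,"tfy":91},{"a":27,"eek":69,"n":39}]}
After op 11 (add /yrc/3 5): {"gvj":55,"n":51,"yrc":[50,{"hh":6,"ith":72,"iu":83,"q":48},{"cbn":67,"o":73,"qra":8,"x":11},5,{"g":58,"jc":10,"wtr":45},{"gdx":72,"s":29,"sn":11,"tfy":91},{"a":27,"eek":69,"n":39}]}
After op 12 (add /yrc/4/jod 9): {"gvj":55,"n":51,"yrc":[50,{"hh":6,"ith":72,"iu":83,"q":48},{"cbn":67,"o":73,"qra":8,"x":11},5,{"g":58,"jc":10,"jod":9,"wtr":45},{"gdx":72,"s":29,"sn":11,"tfy":91},{"a":27,"eek":69,"n":39}]}
After op 13 (add /yrc/2 71): {"gvj":55,"n":51,"yrc":[50,{"hh":6,"ith":72,"iu":83,"q":48},71,{"cbn":67,"o":73,"qra":8,"x":11},5,{"g":58,"jc":10,"jod":9,"wtr":45},{"gdx":72,"s":29,"sn":11,"tfy":91},{"a":27,"eek":69,"n":39}]}
After op 14 (remove /yrc): {"gvj":55,"n":51}
After op 15 (add /s 22): {"gvj":55,"n":51,"s":22}
After op 16 (replace /n 36): {"gvj":55,"n":36,"s":22}
After op 17 (replace /gvj 5): {"gvj":5,"n":36,"s":22}
After op 18 (replace /gvj 33): {"gvj":33,"n":36,"s":22}
After op 19 (replace /gvj 35): {"gvj":35,"n":36,"s":22}
After op 20 (replace /s 3): {"gvj":35,"n":36,"s":3}
After op 21 (replace /n 22): {"gvj":35,"n":22,"s":3}
Size at the root: 3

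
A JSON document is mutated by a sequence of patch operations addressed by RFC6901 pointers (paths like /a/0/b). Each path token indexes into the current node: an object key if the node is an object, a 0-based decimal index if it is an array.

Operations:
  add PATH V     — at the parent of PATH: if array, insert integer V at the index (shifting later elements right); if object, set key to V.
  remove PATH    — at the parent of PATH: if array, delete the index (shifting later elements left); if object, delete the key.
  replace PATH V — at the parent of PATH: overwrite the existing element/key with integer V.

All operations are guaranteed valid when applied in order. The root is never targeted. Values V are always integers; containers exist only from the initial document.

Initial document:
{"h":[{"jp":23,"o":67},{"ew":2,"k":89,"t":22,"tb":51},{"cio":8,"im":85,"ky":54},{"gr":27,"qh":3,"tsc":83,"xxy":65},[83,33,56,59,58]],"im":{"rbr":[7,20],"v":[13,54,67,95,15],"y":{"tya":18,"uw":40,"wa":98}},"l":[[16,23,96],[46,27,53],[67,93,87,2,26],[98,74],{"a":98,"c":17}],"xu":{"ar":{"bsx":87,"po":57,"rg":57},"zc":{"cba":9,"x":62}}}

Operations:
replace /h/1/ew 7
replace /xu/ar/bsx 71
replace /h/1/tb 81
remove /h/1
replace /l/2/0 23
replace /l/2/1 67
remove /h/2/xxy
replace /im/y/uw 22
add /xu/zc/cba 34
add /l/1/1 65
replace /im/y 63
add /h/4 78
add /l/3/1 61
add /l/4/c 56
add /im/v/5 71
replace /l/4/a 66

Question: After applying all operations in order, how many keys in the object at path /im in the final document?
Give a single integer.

After op 1 (replace /h/1/ew 7): {"h":[{"jp":23,"o":67},{"ew":7,"k":89,"t":22,"tb":51},{"cio":8,"im":85,"ky":54},{"gr":27,"qh":3,"tsc":83,"xxy":65},[83,33,56,59,58]],"im":{"rbr":[7,20],"v":[13,54,67,95,15],"y":{"tya":18,"uw":40,"wa":98}},"l":[[16,23,96],[46,27,53],[67,93,87,2,26],[98,74],{"a":98,"c":17}],"xu":{"ar":{"bsx":87,"po":57,"rg":57},"zc":{"cba":9,"x":62}}}
After op 2 (replace /xu/ar/bsx 71): {"h":[{"jp":23,"o":67},{"ew":7,"k":89,"t":22,"tb":51},{"cio":8,"im":85,"ky":54},{"gr":27,"qh":3,"tsc":83,"xxy":65},[83,33,56,59,58]],"im":{"rbr":[7,20],"v":[13,54,67,95,15],"y":{"tya":18,"uw":40,"wa":98}},"l":[[16,23,96],[46,27,53],[67,93,87,2,26],[98,74],{"a":98,"c":17}],"xu":{"ar":{"bsx":71,"po":57,"rg":57},"zc":{"cba":9,"x":62}}}
After op 3 (replace /h/1/tb 81): {"h":[{"jp":23,"o":67},{"ew":7,"k":89,"t":22,"tb":81},{"cio":8,"im":85,"ky":54},{"gr":27,"qh":3,"tsc":83,"xxy":65},[83,33,56,59,58]],"im":{"rbr":[7,20],"v":[13,54,67,95,15],"y":{"tya":18,"uw":40,"wa":98}},"l":[[16,23,96],[46,27,53],[67,93,87,2,26],[98,74],{"a":98,"c":17}],"xu":{"ar":{"bsx":71,"po":57,"rg":57},"zc":{"cba":9,"x":62}}}
After op 4 (remove /h/1): {"h":[{"jp":23,"o":67},{"cio":8,"im":85,"ky":54},{"gr":27,"qh":3,"tsc":83,"xxy":65},[83,33,56,59,58]],"im":{"rbr":[7,20],"v":[13,54,67,95,15],"y":{"tya":18,"uw":40,"wa":98}},"l":[[16,23,96],[46,27,53],[67,93,87,2,26],[98,74],{"a":98,"c":17}],"xu":{"ar":{"bsx":71,"po":57,"rg":57},"zc":{"cba":9,"x":62}}}
After op 5 (replace /l/2/0 23): {"h":[{"jp":23,"o":67},{"cio":8,"im":85,"ky":54},{"gr":27,"qh":3,"tsc":83,"xxy":65},[83,33,56,59,58]],"im":{"rbr":[7,20],"v":[13,54,67,95,15],"y":{"tya":18,"uw":40,"wa":98}},"l":[[16,23,96],[46,27,53],[23,93,87,2,26],[98,74],{"a":98,"c":17}],"xu":{"ar":{"bsx":71,"po":57,"rg":57},"zc":{"cba":9,"x":62}}}
After op 6 (replace /l/2/1 67): {"h":[{"jp":23,"o":67},{"cio":8,"im":85,"ky":54},{"gr":27,"qh":3,"tsc":83,"xxy":65},[83,33,56,59,58]],"im":{"rbr":[7,20],"v":[13,54,67,95,15],"y":{"tya":18,"uw":40,"wa":98}},"l":[[16,23,96],[46,27,53],[23,67,87,2,26],[98,74],{"a":98,"c":17}],"xu":{"ar":{"bsx":71,"po":57,"rg":57},"zc":{"cba":9,"x":62}}}
After op 7 (remove /h/2/xxy): {"h":[{"jp":23,"o":67},{"cio":8,"im":85,"ky":54},{"gr":27,"qh":3,"tsc":83},[83,33,56,59,58]],"im":{"rbr":[7,20],"v":[13,54,67,95,15],"y":{"tya":18,"uw":40,"wa":98}},"l":[[16,23,96],[46,27,53],[23,67,87,2,26],[98,74],{"a":98,"c":17}],"xu":{"ar":{"bsx":71,"po":57,"rg":57},"zc":{"cba":9,"x":62}}}
After op 8 (replace /im/y/uw 22): {"h":[{"jp":23,"o":67},{"cio":8,"im":85,"ky":54},{"gr":27,"qh":3,"tsc":83},[83,33,56,59,58]],"im":{"rbr":[7,20],"v":[13,54,67,95,15],"y":{"tya":18,"uw":22,"wa":98}},"l":[[16,23,96],[46,27,53],[23,67,87,2,26],[98,74],{"a":98,"c":17}],"xu":{"ar":{"bsx":71,"po":57,"rg":57},"zc":{"cba":9,"x":62}}}
After op 9 (add /xu/zc/cba 34): {"h":[{"jp":23,"o":67},{"cio":8,"im":85,"ky":54},{"gr":27,"qh":3,"tsc":83},[83,33,56,59,58]],"im":{"rbr":[7,20],"v":[13,54,67,95,15],"y":{"tya":18,"uw":22,"wa":98}},"l":[[16,23,96],[46,27,53],[23,67,87,2,26],[98,74],{"a":98,"c":17}],"xu":{"ar":{"bsx":71,"po":57,"rg":57},"zc":{"cba":34,"x":62}}}
After op 10 (add /l/1/1 65): {"h":[{"jp":23,"o":67},{"cio":8,"im":85,"ky":54},{"gr":27,"qh":3,"tsc":83},[83,33,56,59,58]],"im":{"rbr":[7,20],"v":[13,54,67,95,15],"y":{"tya":18,"uw":22,"wa":98}},"l":[[16,23,96],[46,65,27,53],[23,67,87,2,26],[98,74],{"a":98,"c":17}],"xu":{"ar":{"bsx":71,"po":57,"rg":57},"zc":{"cba":34,"x":62}}}
After op 11 (replace /im/y 63): {"h":[{"jp":23,"o":67},{"cio":8,"im":85,"ky":54},{"gr":27,"qh":3,"tsc":83},[83,33,56,59,58]],"im":{"rbr":[7,20],"v":[13,54,67,95,15],"y":63},"l":[[16,23,96],[46,65,27,53],[23,67,87,2,26],[98,74],{"a":98,"c":17}],"xu":{"ar":{"bsx":71,"po":57,"rg":57},"zc":{"cba":34,"x":62}}}
After op 12 (add /h/4 78): {"h":[{"jp":23,"o":67},{"cio":8,"im":85,"ky":54},{"gr":27,"qh":3,"tsc":83},[83,33,56,59,58],78],"im":{"rbr":[7,20],"v":[13,54,67,95,15],"y":63},"l":[[16,23,96],[46,65,27,53],[23,67,87,2,26],[98,74],{"a":98,"c":17}],"xu":{"ar":{"bsx":71,"po":57,"rg":57},"zc":{"cba":34,"x":62}}}
After op 13 (add /l/3/1 61): {"h":[{"jp":23,"o":67},{"cio":8,"im":85,"ky":54},{"gr":27,"qh":3,"tsc":83},[83,33,56,59,58],78],"im":{"rbr":[7,20],"v":[13,54,67,95,15],"y":63},"l":[[16,23,96],[46,65,27,53],[23,67,87,2,26],[98,61,74],{"a":98,"c":17}],"xu":{"ar":{"bsx":71,"po":57,"rg":57},"zc":{"cba":34,"x":62}}}
After op 14 (add /l/4/c 56): {"h":[{"jp":23,"o":67},{"cio":8,"im":85,"ky":54},{"gr":27,"qh":3,"tsc":83},[83,33,56,59,58],78],"im":{"rbr":[7,20],"v":[13,54,67,95,15],"y":63},"l":[[16,23,96],[46,65,27,53],[23,67,87,2,26],[98,61,74],{"a":98,"c":56}],"xu":{"ar":{"bsx":71,"po":57,"rg":57},"zc":{"cba":34,"x":62}}}
After op 15 (add /im/v/5 71): {"h":[{"jp":23,"o":67},{"cio":8,"im":85,"ky":54},{"gr":27,"qh":3,"tsc":83},[83,33,56,59,58],78],"im":{"rbr":[7,20],"v":[13,54,67,95,15,71],"y":63},"l":[[16,23,96],[46,65,27,53],[23,67,87,2,26],[98,61,74],{"a":98,"c":56}],"xu":{"ar":{"bsx":71,"po":57,"rg":57},"zc":{"cba":34,"x":62}}}
After op 16 (replace /l/4/a 66): {"h":[{"jp":23,"o":67},{"cio":8,"im":85,"ky":54},{"gr":27,"qh":3,"tsc":83},[83,33,56,59,58],78],"im":{"rbr":[7,20],"v":[13,54,67,95,15,71],"y":63},"l":[[16,23,96],[46,65,27,53],[23,67,87,2,26],[98,61,74],{"a":66,"c":56}],"xu":{"ar":{"bsx":71,"po":57,"rg":57},"zc":{"cba":34,"x":62}}}
Size at path /im: 3

Answer: 3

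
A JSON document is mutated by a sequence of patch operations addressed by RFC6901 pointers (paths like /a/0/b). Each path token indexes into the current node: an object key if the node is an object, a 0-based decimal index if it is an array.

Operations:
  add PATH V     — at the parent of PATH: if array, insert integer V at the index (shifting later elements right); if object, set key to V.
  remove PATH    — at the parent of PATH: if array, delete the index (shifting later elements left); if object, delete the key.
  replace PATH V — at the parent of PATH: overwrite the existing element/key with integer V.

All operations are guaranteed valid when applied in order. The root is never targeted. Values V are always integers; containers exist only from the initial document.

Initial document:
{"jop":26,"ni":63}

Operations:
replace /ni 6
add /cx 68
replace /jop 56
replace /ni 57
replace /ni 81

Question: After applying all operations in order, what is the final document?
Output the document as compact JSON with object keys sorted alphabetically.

After op 1 (replace /ni 6): {"jop":26,"ni":6}
After op 2 (add /cx 68): {"cx":68,"jop":26,"ni":6}
After op 3 (replace /jop 56): {"cx":68,"jop":56,"ni":6}
After op 4 (replace /ni 57): {"cx":68,"jop":56,"ni":57}
After op 5 (replace /ni 81): {"cx":68,"jop":56,"ni":81}

Answer: {"cx":68,"jop":56,"ni":81}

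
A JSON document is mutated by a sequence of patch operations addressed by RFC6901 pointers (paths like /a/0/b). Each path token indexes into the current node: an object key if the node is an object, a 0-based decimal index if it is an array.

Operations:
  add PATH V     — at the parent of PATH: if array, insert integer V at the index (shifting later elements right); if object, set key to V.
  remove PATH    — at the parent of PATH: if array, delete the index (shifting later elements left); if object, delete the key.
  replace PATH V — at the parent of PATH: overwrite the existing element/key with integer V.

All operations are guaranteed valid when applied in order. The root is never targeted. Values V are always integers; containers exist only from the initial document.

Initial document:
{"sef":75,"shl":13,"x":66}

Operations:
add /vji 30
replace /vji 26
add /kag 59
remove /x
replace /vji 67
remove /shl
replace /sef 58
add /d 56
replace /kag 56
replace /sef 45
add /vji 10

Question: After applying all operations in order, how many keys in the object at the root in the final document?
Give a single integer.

After op 1 (add /vji 30): {"sef":75,"shl":13,"vji":30,"x":66}
After op 2 (replace /vji 26): {"sef":75,"shl":13,"vji":26,"x":66}
After op 3 (add /kag 59): {"kag":59,"sef":75,"shl":13,"vji":26,"x":66}
After op 4 (remove /x): {"kag":59,"sef":75,"shl":13,"vji":26}
After op 5 (replace /vji 67): {"kag":59,"sef":75,"shl":13,"vji":67}
After op 6 (remove /shl): {"kag":59,"sef":75,"vji":67}
After op 7 (replace /sef 58): {"kag":59,"sef":58,"vji":67}
After op 8 (add /d 56): {"d":56,"kag":59,"sef":58,"vji":67}
After op 9 (replace /kag 56): {"d":56,"kag":56,"sef":58,"vji":67}
After op 10 (replace /sef 45): {"d":56,"kag":56,"sef":45,"vji":67}
After op 11 (add /vji 10): {"d":56,"kag":56,"sef":45,"vji":10}
Size at the root: 4

Answer: 4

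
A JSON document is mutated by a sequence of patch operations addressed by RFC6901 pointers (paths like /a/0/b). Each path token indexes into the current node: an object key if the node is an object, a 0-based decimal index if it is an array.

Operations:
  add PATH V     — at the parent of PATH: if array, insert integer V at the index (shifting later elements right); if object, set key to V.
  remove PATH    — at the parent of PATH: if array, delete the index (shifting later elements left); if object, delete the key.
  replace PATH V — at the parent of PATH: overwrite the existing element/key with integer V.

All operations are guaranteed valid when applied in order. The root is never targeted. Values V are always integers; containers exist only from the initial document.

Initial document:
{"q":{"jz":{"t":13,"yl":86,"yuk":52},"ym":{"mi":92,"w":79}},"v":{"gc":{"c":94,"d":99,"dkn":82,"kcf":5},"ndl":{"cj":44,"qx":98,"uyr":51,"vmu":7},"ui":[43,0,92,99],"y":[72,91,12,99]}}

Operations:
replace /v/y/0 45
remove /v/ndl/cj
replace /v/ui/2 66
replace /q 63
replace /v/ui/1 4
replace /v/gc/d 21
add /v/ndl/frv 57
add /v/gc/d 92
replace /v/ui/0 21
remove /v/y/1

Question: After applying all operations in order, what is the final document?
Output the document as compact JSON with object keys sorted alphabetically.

Answer: {"q":63,"v":{"gc":{"c":94,"d":92,"dkn":82,"kcf":5},"ndl":{"frv":57,"qx":98,"uyr":51,"vmu":7},"ui":[21,4,66,99],"y":[45,12,99]}}

Derivation:
After op 1 (replace /v/y/0 45): {"q":{"jz":{"t":13,"yl":86,"yuk":52},"ym":{"mi":92,"w":79}},"v":{"gc":{"c":94,"d":99,"dkn":82,"kcf":5},"ndl":{"cj":44,"qx":98,"uyr":51,"vmu":7},"ui":[43,0,92,99],"y":[45,91,12,99]}}
After op 2 (remove /v/ndl/cj): {"q":{"jz":{"t":13,"yl":86,"yuk":52},"ym":{"mi":92,"w":79}},"v":{"gc":{"c":94,"d":99,"dkn":82,"kcf":5},"ndl":{"qx":98,"uyr":51,"vmu":7},"ui":[43,0,92,99],"y":[45,91,12,99]}}
After op 3 (replace /v/ui/2 66): {"q":{"jz":{"t":13,"yl":86,"yuk":52},"ym":{"mi":92,"w":79}},"v":{"gc":{"c":94,"d":99,"dkn":82,"kcf":5},"ndl":{"qx":98,"uyr":51,"vmu":7},"ui":[43,0,66,99],"y":[45,91,12,99]}}
After op 4 (replace /q 63): {"q":63,"v":{"gc":{"c":94,"d":99,"dkn":82,"kcf":5},"ndl":{"qx":98,"uyr":51,"vmu":7},"ui":[43,0,66,99],"y":[45,91,12,99]}}
After op 5 (replace /v/ui/1 4): {"q":63,"v":{"gc":{"c":94,"d":99,"dkn":82,"kcf":5},"ndl":{"qx":98,"uyr":51,"vmu":7},"ui":[43,4,66,99],"y":[45,91,12,99]}}
After op 6 (replace /v/gc/d 21): {"q":63,"v":{"gc":{"c":94,"d":21,"dkn":82,"kcf":5},"ndl":{"qx":98,"uyr":51,"vmu":7},"ui":[43,4,66,99],"y":[45,91,12,99]}}
After op 7 (add /v/ndl/frv 57): {"q":63,"v":{"gc":{"c":94,"d":21,"dkn":82,"kcf":5},"ndl":{"frv":57,"qx":98,"uyr":51,"vmu":7},"ui":[43,4,66,99],"y":[45,91,12,99]}}
After op 8 (add /v/gc/d 92): {"q":63,"v":{"gc":{"c":94,"d":92,"dkn":82,"kcf":5},"ndl":{"frv":57,"qx":98,"uyr":51,"vmu":7},"ui":[43,4,66,99],"y":[45,91,12,99]}}
After op 9 (replace /v/ui/0 21): {"q":63,"v":{"gc":{"c":94,"d":92,"dkn":82,"kcf":5},"ndl":{"frv":57,"qx":98,"uyr":51,"vmu":7},"ui":[21,4,66,99],"y":[45,91,12,99]}}
After op 10 (remove /v/y/1): {"q":63,"v":{"gc":{"c":94,"d":92,"dkn":82,"kcf":5},"ndl":{"frv":57,"qx":98,"uyr":51,"vmu":7},"ui":[21,4,66,99],"y":[45,12,99]}}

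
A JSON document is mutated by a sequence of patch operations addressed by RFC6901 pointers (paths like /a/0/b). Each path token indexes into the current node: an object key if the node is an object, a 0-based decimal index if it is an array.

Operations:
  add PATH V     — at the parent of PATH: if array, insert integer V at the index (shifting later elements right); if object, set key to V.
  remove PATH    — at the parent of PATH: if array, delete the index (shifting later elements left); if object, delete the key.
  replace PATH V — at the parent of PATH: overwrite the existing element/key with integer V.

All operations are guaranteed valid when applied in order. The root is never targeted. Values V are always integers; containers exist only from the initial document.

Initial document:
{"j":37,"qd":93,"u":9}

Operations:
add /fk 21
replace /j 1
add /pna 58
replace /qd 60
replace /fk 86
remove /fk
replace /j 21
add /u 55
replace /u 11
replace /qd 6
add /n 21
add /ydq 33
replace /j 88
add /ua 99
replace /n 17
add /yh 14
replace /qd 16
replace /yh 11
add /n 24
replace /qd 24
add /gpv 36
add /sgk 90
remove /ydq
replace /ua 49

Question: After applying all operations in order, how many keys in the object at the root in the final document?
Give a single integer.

After op 1 (add /fk 21): {"fk":21,"j":37,"qd":93,"u":9}
After op 2 (replace /j 1): {"fk":21,"j":1,"qd":93,"u":9}
After op 3 (add /pna 58): {"fk":21,"j":1,"pna":58,"qd":93,"u":9}
After op 4 (replace /qd 60): {"fk":21,"j":1,"pna":58,"qd":60,"u":9}
After op 5 (replace /fk 86): {"fk":86,"j":1,"pna":58,"qd":60,"u":9}
After op 6 (remove /fk): {"j":1,"pna":58,"qd":60,"u":9}
After op 7 (replace /j 21): {"j":21,"pna":58,"qd":60,"u":9}
After op 8 (add /u 55): {"j":21,"pna":58,"qd":60,"u":55}
After op 9 (replace /u 11): {"j":21,"pna":58,"qd":60,"u":11}
After op 10 (replace /qd 6): {"j":21,"pna":58,"qd":6,"u":11}
After op 11 (add /n 21): {"j":21,"n":21,"pna":58,"qd":6,"u":11}
After op 12 (add /ydq 33): {"j":21,"n":21,"pna":58,"qd":6,"u":11,"ydq":33}
After op 13 (replace /j 88): {"j":88,"n":21,"pna":58,"qd":6,"u":11,"ydq":33}
After op 14 (add /ua 99): {"j":88,"n":21,"pna":58,"qd":6,"u":11,"ua":99,"ydq":33}
After op 15 (replace /n 17): {"j":88,"n":17,"pna":58,"qd":6,"u":11,"ua":99,"ydq":33}
After op 16 (add /yh 14): {"j":88,"n":17,"pna":58,"qd":6,"u":11,"ua":99,"ydq":33,"yh":14}
After op 17 (replace /qd 16): {"j":88,"n":17,"pna":58,"qd":16,"u":11,"ua":99,"ydq":33,"yh":14}
After op 18 (replace /yh 11): {"j":88,"n":17,"pna":58,"qd":16,"u":11,"ua":99,"ydq":33,"yh":11}
After op 19 (add /n 24): {"j":88,"n":24,"pna":58,"qd":16,"u":11,"ua":99,"ydq":33,"yh":11}
After op 20 (replace /qd 24): {"j":88,"n":24,"pna":58,"qd":24,"u":11,"ua":99,"ydq":33,"yh":11}
After op 21 (add /gpv 36): {"gpv":36,"j":88,"n":24,"pna":58,"qd":24,"u":11,"ua":99,"ydq":33,"yh":11}
After op 22 (add /sgk 90): {"gpv":36,"j":88,"n":24,"pna":58,"qd":24,"sgk":90,"u":11,"ua":99,"ydq":33,"yh":11}
After op 23 (remove /ydq): {"gpv":36,"j":88,"n":24,"pna":58,"qd":24,"sgk":90,"u":11,"ua":99,"yh":11}
After op 24 (replace /ua 49): {"gpv":36,"j":88,"n":24,"pna":58,"qd":24,"sgk":90,"u":11,"ua":49,"yh":11}
Size at the root: 9

Answer: 9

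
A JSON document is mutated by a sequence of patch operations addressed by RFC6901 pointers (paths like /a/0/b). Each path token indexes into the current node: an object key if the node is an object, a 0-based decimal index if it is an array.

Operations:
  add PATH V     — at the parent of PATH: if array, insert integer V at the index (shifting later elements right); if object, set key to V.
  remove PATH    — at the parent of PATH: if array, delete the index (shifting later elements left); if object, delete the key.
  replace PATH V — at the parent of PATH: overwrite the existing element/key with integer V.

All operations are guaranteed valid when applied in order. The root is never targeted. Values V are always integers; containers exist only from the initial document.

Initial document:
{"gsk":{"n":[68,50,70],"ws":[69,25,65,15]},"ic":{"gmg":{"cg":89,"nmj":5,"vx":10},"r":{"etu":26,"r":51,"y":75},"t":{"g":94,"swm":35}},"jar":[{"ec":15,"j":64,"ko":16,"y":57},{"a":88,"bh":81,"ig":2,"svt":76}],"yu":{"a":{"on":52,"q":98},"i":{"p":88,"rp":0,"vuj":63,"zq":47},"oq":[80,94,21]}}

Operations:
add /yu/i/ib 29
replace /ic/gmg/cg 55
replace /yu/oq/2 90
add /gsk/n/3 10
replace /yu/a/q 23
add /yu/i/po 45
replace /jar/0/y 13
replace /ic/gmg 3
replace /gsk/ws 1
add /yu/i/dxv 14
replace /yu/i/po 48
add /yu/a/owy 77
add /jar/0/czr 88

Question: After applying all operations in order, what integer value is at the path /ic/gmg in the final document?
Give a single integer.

Answer: 3

Derivation:
After op 1 (add /yu/i/ib 29): {"gsk":{"n":[68,50,70],"ws":[69,25,65,15]},"ic":{"gmg":{"cg":89,"nmj":5,"vx":10},"r":{"etu":26,"r":51,"y":75},"t":{"g":94,"swm":35}},"jar":[{"ec":15,"j":64,"ko":16,"y":57},{"a":88,"bh":81,"ig":2,"svt":76}],"yu":{"a":{"on":52,"q":98},"i":{"ib":29,"p":88,"rp":0,"vuj":63,"zq":47},"oq":[80,94,21]}}
After op 2 (replace /ic/gmg/cg 55): {"gsk":{"n":[68,50,70],"ws":[69,25,65,15]},"ic":{"gmg":{"cg":55,"nmj":5,"vx":10},"r":{"etu":26,"r":51,"y":75},"t":{"g":94,"swm":35}},"jar":[{"ec":15,"j":64,"ko":16,"y":57},{"a":88,"bh":81,"ig":2,"svt":76}],"yu":{"a":{"on":52,"q":98},"i":{"ib":29,"p":88,"rp":0,"vuj":63,"zq":47},"oq":[80,94,21]}}
After op 3 (replace /yu/oq/2 90): {"gsk":{"n":[68,50,70],"ws":[69,25,65,15]},"ic":{"gmg":{"cg":55,"nmj":5,"vx":10},"r":{"etu":26,"r":51,"y":75},"t":{"g":94,"swm":35}},"jar":[{"ec":15,"j":64,"ko":16,"y":57},{"a":88,"bh":81,"ig":2,"svt":76}],"yu":{"a":{"on":52,"q":98},"i":{"ib":29,"p":88,"rp":0,"vuj":63,"zq":47},"oq":[80,94,90]}}
After op 4 (add /gsk/n/3 10): {"gsk":{"n":[68,50,70,10],"ws":[69,25,65,15]},"ic":{"gmg":{"cg":55,"nmj":5,"vx":10},"r":{"etu":26,"r":51,"y":75},"t":{"g":94,"swm":35}},"jar":[{"ec":15,"j":64,"ko":16,"y":57},{"a":88,"bh":81,"ig":2,"svt":76}],"yu":{"a":{"on":52,"q":98},"i":{"ib":29,"p":88,"rp":0,"vuj":63,"zq":47},"oq":[80,94,90]}}
After op 5 (replace /yu/a/q 23): {"gsk":{"n":[68,50,70,10],"ws":[69,25,65,15]},"ic":{"gmg":{"cg":55,"nmj":5,"vx":10},"r":{"etu":26,"r":51,"y":75},"t":{"g":94,"swm":35}},"jar":[{"ec":15,"j":64,"ko":16,"y":57},{"a":88,"bh":81,"ig":2,"svt":76}],"yu":{"a":{"on":52,"q":23},"i":{"ib":29,"p":88,"rp":0,"vuj":63,"zq":47},"oq":[80,94,90]}}
After op 6 (add /yu/i/po 45): {"gsk":{"n":[68,50,70,10],"ws":[69,25,65,15]},"ic":{"gmg":{"cg":55,"nmj":5,"vx":10},"r":{"etu":26,"r":51,"y":75},"t":{"g":94,"swm":35}},"jar":[{"ec":15,"j":64,"ko":16,"y":57},{"a":88,"bh":81,"ig":2,"svt":76}],"yu":{"a":{"on":52,"q":23},"i":{"ib":29,"p":88,"po":45,"rp":0,"vuj":63,"zq":47},"oq":[80,94,90]}}
After op 7 (replace /jar/0/y 13): {"gsk":{"n":[68,50,70,10],"ws":[69,25,65,15]},"ic":{"gmg":{"cg":55,"nmj":5,"vx":10},"r":{"etu":26,"r":51,"y":75},"t":{"g":94,"swm":35}},"jar":[{"ec":15,"j":64,"ko":16,"y":13},{"a":88,"bh":81,"ig":2,"svt":76}],"yu":{"a":{"on":52,"q":23},"i":{"ib":29,"p":88,"po":45,"rp":0,"vuj":63,"zq":47},"oq":[80,94,90]}}
After op 8 (replace /ic/gmg 3): {"gsk":{"n":[68,50,70,10],"ws":[69,25,65,15]},"ic":{"gmg":3,"r":{"etu":26,"r":51,"y":75},"t":{"g":94,"swm":35}},"jar":[{"ec":15,"j":64,"ko":16,"y":13},{"a":88,"bh":81,"ig":2,"svt":76}],"yu":{"a":{"on":52,"q":23},"i":{"ib":29,"p":88,"po":45,"rp":0,"vuj":63,"zq":47},"oq":[80,94,90]}}
After op 9 (replace /gsk/ws 1): {"gsk":{"n":[68,50,70,10],"ws":1},"ic":{"gmg":3,"r":{"etu":26,"r":51,"y":75},"t":{"g":94,"swm":35}},"jar":[{"ec":15,"j":64,"ko":16,"y":13},{"a":88,"bh":81,"ig":2,"svt":76}],"yu":{"a":{"on":52,"q":23},"i":{"ib":29,"p":88,"po":45,"rp":0,"vuj":63,"zq":47},"oq":[80,94,90]}}
After op 10 (add /yu/i/dxv 14): {"gsk":{"n":[68,50,70,10],"ws":1},"ic":{"gmg":3,"r":{"etu":26,"r":51,"y":75},"t":{"g":94,"swm":35}},"jar":[{"ec":15,"j":64,"ko":16,"y":13},{"a":88,"bh":81,"ig":2,"svt":76}],"yu":{"a":{"on":52,"q":23},"i":{"dxv":14,"ib":29,"p":88,"po":45,"rp":0,"vuj":63,"zq":47},"oq":[80,94,90]}}
After op 11 (replace /yu/i/po 48): {"gsk":{"n":[68,50,70,10],"ws":1},"ic":{"gmg":3,"r":{"etu":26,"r":51,"y":75},"t":{"g":94,"swm":35}},"jar":[{"ec":15,"j":64,"ko":16,"y":13},{"a":88,"bh":81,"ig":2,"svt":76}],"yu":{"a":{"on":52,"q":23},"i":{"dxv":14,"ib":29,"p":88,"po":48,"rp":0,"vuj":63,"zq":47},"oq":[80,94,90]}}
After op 12 (add /yu/a/owy 77): {"gsk":{"n":[68,50,70,10],"ws":1},"ic":{"gmg":3,"r":{"etu":26,"r":51,"y":75},"t":{"g":94,"swm":35}},"jar":[{"ec":15,"j":64,"ko":16,"y":13},{"a":88,"bh":81,"ig":2,"svt":76}],"yu":{"a":{"on":52,"owy":77,"q":23},"i":{"dxv":14,"ib":29,"p":88,"po":48,"rp":0,"vuj":63,"zq":47},"oq":[80,94,90]}}
After op 13 (add /jar/0/czr 88): {"gsk":{"n":[68,50,70,10],"ws":1},"ic":{"gmg":3,"r":{"etu":26,"r":51,"y":75},"t":{"g":94,"swm":35}},"jar":[{"czr":88,"ec":15,"j":64,"ko":16,"y":13},{"a":88,"bh":81,"ig":2,"svt":76}],"yu":{"a":{"on":52,"owy":77,"q":23},"i":{"dxv":14,"ib":29,"p":88,"po":48,"rp":0,"vuj":63,"zq":47},"oq":[80,94,90]}}
Value at /ic/gmg: 3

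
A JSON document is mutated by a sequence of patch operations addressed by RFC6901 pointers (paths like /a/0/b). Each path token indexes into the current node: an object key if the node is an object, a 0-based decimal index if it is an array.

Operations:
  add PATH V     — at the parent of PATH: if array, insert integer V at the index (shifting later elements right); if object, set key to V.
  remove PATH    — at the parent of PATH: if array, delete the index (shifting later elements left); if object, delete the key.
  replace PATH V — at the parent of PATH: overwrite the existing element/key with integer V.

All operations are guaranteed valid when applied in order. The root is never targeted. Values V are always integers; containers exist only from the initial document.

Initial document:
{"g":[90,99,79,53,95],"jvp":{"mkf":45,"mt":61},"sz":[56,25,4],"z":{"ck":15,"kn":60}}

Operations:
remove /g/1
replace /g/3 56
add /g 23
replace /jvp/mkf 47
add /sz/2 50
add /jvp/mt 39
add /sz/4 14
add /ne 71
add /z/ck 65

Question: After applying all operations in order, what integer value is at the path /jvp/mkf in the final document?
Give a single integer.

After op 1 (remove /g/1): {"g":[90,79,53,95],"jvp":{"mkf":45,"mt":61},"sz":[56,25,4],"z":{"ck":15,"kn":60}}
After op 2 (replace /g/3 56): {"g":[90,79,53,56],"jvp":{"mkf":45,"mt":61},"sz":[56,25,4],"z":{"ck":15,"kn":60}}
After op 3 (add /g 23): {"g":23,"jvp":{"mkf":45,"mt":61},"sz":[56,25,4],"z":{"ck":15,"kn":60}}
After op 4 (replace /jvp/mkf 47): {"g":23,"jvp":{"mkf":47,"mt":61},"sz":[56,25,4],"z":{"ck":15,"kn":60}}
After op 5 (add /sz/2 50): {"g":23,"jvp":{"mkf":47,"mt":61},"sz":[56,25,50,4],"z":{"ck":15,"kn":60}}
After op 6 (add /jvp/mt 39): {"g":23,"jvp":{"mkf":47,"mt":39},"sz":[56,25,50,4],"z":{"ck":15,"kn":60}}
After op 7 (add /sz/4 14): {"g":23,"jvp":{"mkf":47,"mt":39},"sz":[56,25,50,4,14],"z":{"ck":15,"kn":60}}
After op 8 (add /ne 71): {"g":23,"jvp":{"mkf":47,"mt":39},"ne":71,"sz":[56,25,50,4,14],"z":{"ck":15,"kn":60}}
After op 9 (add /z/ck 65): {"g":23,"jvp":{"mkf":47,"mt":39},"ne":71,"sz":[56,25,50,4,14],"z":{"ck":65,"kn":60}}
Value at /jvp/mkf: 47

Answer: 47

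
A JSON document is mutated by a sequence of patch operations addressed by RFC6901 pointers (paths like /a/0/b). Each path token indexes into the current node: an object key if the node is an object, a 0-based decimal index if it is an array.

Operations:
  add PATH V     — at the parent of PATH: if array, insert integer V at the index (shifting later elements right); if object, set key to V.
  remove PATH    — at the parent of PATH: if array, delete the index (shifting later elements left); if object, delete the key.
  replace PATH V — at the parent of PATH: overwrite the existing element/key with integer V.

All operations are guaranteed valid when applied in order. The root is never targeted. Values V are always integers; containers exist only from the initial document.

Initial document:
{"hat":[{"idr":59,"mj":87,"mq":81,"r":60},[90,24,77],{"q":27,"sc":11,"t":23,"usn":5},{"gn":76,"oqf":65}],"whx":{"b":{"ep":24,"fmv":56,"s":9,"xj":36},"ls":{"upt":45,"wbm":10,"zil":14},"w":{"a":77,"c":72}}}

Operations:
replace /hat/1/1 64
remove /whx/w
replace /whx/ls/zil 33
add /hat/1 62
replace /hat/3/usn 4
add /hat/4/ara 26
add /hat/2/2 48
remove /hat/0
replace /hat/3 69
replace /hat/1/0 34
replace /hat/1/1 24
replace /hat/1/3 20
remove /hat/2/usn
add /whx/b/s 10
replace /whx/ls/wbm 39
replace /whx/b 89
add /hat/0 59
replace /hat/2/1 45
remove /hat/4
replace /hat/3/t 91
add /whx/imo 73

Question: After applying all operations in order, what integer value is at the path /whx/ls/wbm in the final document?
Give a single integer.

Answer: 39

Derivation:
After op 1 (replace /hat/1/1 64): {"hat":[{"idr":59,"mj":87,"mq":81,"r":60},[90,64,77],{"q":27,"sc":11,"t":23,"usn":5},{"gn":76,"oqf":65}],"whx":{"b":{"ep":24,"fmv":56,"s":9,"xj":36},"ls":{"upt":45,"wbm":10,"zil":14},"w":{"a":77,"c":72}}}
After op 2 (remove /whx/w): {"hat":[{"idr":59,"mj":87,"mq":81,"r":60},[90,64,77],{"q":27,"sc":11,"t":23,"usn":5},{"gn":76,"oqf":65}],"whx":{"b":{"ep":24,"fmv":56,"s":9,"xj":36},"ls":{"upt":45,"wbm":10,"zil":14}}}
After op 3 (replace /whx/ls/zil 33): {"hat":[{"idr":59,"mj":87,"mq":81,"r":60},[90,64,77],{"q":27,"sc":11,"t":23,"usn":5},{"gn":76,"oqf":65}],"whx":{"b":{"ep":24,"fmv":56,"s":9,"xj":36},"ls":{"upt":45,"wbm":10,"zil":33}}}
After op 4 (add /hat/1 62): {"hat":[{"idr":59,"mj":87,"mq":81,"r":60},62,[90,64,77],{"q":27,"sc":11,"t":23,"usn":5},{"gn":76,"oqf":65}],"whx":{"b":{"ep":24,"fmv":56,"s":9,"xj":36},"ls":{"upt":45,"wbm":10,"zil":33}}}
After op 5 (replace /hat/3/usn 4): {"hat":[{"idr":59,"mj":87,"mq":81,"r":60},62,[90,64,77],{"q":27,"sc":11,"t":23,"usn":4},{"gn":76,"oqf":65}],"whx":{"b":{"ep":24,"fmv":56,"s":9,"xj":36},"ls":{"upt":45,"wbm":10,"zil":33}}}
After op 6 (add /hat/4/ara 26): {"hat":[{"idr":59,"mj":87,"mq":81,"r":60},62,[90,64,77],{"q":27,"sc":11,"t":23,"usn":4},{"ara":26,"gn":76,"oqf":65}],"whx":{"b":{"ep":24,"fmv":56,"s":9,"xj":36},"ls":{"upt":45,"wbm":10,"zil":33}}}
After op 7 (add /hat/2/2 48): {"hat":[{"idr":59,"mj":87,"mq":81,"r":60},62,[90,64,48,77],{"q":27,"sc":11,"t":23,"usn":4},{"ara":26,"gn":76,"oqf":65}],"whx":{"b":{"ep":24,"fmv":56,"s":9,"xj":36},"ls":{"upt":45,"wbm":10,"zil":33}}}
After op 8 (remove /hat/0): {"hat":[62,[90,64,48,77],{"q":27,"sc":11,"t":23,"usn":4},{"ara":26,"gn":76,"oqf":65}],"whx":{"b":{"ep":24,"fmv":56,"s":9,"xj":36},"ls":{"upt":45,"wbm":10,"zil":33}}}
After op 9 (replace /hat/3 69): {"hat":[62,[90,64,48,77],{"q":27,"sc":11,"t":23,"usn":4},69],"whx":{"b":{"ep":24,"fmv":56,"s":9,"xj":36},"ls":{"upt":45,"wbm":10,"zil":33}}}
After op 10 (replace /hat/1/0 34): {"hat":[62,[34,64,48,77],{"q":27,"sc":11,"t":23,"usn":4},69],"whx":{"b":{"ep":24,"fmv":56,"s":9,"xj":36},"ls":{"upt":45,"wbm":10,"zil":33}}}
After op 11 (replace /hat/1/1 24): {"hat":[62,[34,24,48,77],{"q":27,"sc":11,"t":23,"usn":4},69],"whx":{"b":{"ep":24,"fmv":56,"s":9,"xj":36},"ls":{"upt":45,"wbm":10,"zil":33}}}
After op 12 (replace /hat/1/3 20): {"hat":[62,[34,24,48,20],{"q":27,"sc":11,"t":23,"usn":4},69],"whx":{"b":{"ep":24,"fmv":56,"s":9,"xj":36},"ls":{"upt":45,"wbm":10,"zil":33}}}
After op 13 (remove /hat/2/usn): {"hat":[62,[34,24,48,20],{"q":27,"sc":11,"t":23},69],"whx":{"b":{"ep":24,"fmv":56,"s":9,"xj":36},"ls":{"upt":45,"wbm":10,"zil":33}}}
After op 14 (add /whx/b/s 10): {"hat":[62,[34,24,48,20],{"q":27,"sc":11,"t":23},69],"whx":{"b":{"ep":24,"fmv":56,"s":10,"xj":36},"ls":{"upt":45,"wbm":10,"zil":33}}}
After op 15 (replace /whx/ls/wbm 39): {"hat":[62,[34,24,48,20],{"q":27,"sc":11,"t":23},69],"whx":{"b":{"ep":24,"fmv":56,"s":10,"xj":36},"ls":{"upt":45,"wbm":39,"zil":33}}}
After op 16 (replace /whx/b 89): {"hat":[62,[34,24,48,20],{"q":27,"sc":11,"t":23},69],"whx":{"b":89,"ls":{"upt":45,"wbm":39,"zil":33}}}
After op 17 (add /hat/0 59): {"hat":[59,62,[34,24,48,20],{"q":27,"sc":11,"t":23},69],"whx":{"b":89,"ls":{"upt":45,"wbm":39,"zil":33}}}
After op 18 (replace /hat/2/1 45): {"hat":[59,62,[34,45,48,20],{"q":27,"sc":11,"t":23},69],"whx":{"b":89,"ls":{"upt":45,"wbm":39,"zil":33}}}
After op 19 (remove /hat/4): {"hat":[59,62,[34,45,48,20],{"q":27,"sc":11,"t":23}],"whx":{"b":89,"ls":{"upt":45,"wbm":39,"zil":33}}}
After op 20 (replace /hat/3/t 91): {"hat":[59,62,[34,45,48,20],{"q":27,"sc":11,"t":91}],"whx":{"b":89,"ls":{"upt":45,"wbm":39,"zil":33}}}
After op 21 (add /whx/imo 73): {"hat":[59,62,[34,45,48,20],{"q":27,"sc":11,"t":91}],"whx":{"b":89,"imo":73,"ls":{"upt":45,"wbm":39,"zil":33}}}
Value at /whx/ls/wbm: 39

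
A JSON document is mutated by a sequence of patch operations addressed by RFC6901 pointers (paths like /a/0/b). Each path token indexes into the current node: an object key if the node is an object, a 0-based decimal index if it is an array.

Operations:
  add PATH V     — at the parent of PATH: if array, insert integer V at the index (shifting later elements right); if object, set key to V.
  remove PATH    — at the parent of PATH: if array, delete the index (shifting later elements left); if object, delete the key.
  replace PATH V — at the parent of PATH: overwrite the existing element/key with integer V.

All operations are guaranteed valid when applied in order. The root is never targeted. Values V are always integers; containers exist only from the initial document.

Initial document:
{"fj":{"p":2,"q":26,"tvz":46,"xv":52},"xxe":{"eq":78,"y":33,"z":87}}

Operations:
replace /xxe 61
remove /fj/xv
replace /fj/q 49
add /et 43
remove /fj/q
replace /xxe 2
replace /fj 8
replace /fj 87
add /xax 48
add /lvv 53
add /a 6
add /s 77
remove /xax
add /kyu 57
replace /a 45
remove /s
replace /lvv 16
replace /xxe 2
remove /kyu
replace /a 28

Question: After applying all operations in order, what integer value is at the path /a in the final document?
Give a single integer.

After op 1 (replace /xxe 61): {"fj":{"p":2,"q":26,"tvz":46,"xv":52},"xxe":61}
After op 2 (remove /fj/xv): {"fj":{"p":2,"q":26,"tvz":46},"xxe":61}
After op 3 (replace /fj/q 49): {"fj":{"p":2,"q":49,"tvz":46},"xxe":61}
After op 4 (add /et 43): {"et":43,"fj":{"p":2,"q":49,"tvz":46},"xxe":61}
After op 5 (remove /fj/q): {"et":43,"fj":{"p":2,"tvz":46},"xxe":61}
After op 6 (replace /xxe 2): {"et":43,"fj":{"p":2,"tvz":46},"xxe":2}
After op 7 (replace /fj 8): {"et":43,"fj":8,"xxe":2}
After op 8 (replace /fj 87): {"et":43,"fj":87,"xxe":2}
After op 9 (add /xax 48): {"et":43,"fj":87,"xax":48,"xxe":2}
After op 10 (add /lvv 53): {"et":43,"fj":87,"lvv":53,"xax":48,"xxe":2}
After op 11 (add /a 6): {"a":6,"et":43,"fj":87,"lvv":53,"xax":48,"xxe":2}
After op 12 (add /s 77): {"a":6,"et":43,"fj":87,"lvv":53,"s":77,"xax":48,"xxe":2}
After op 13 (remove /xax): {"a":6,"et":43,"fj":87,"lvv":53,"s":77,"xxe":2}
After op 14 (add /kyu 57): {"a":6,"et":43,"fj":87,"kyu":57,"lvv":53,"s":77,"xxe":2}
After op 15 (replace /a 45): {"a":45,"et":43,"fj":87,"kyu":57,"lvv":53,"s":77,"xxe":2}
After op 16 (remove /s): {"a":45,"et":43,"fj":87,"kyu":57,"lvv":53,"xxe":2}
After op 17 (replace /lvv 16): {"a":45,"et":43,"fj":87,"kyu":57,"lvv":16,"xxe":2}
After op 18 (replace /xxe 2): {"a":45,"et":43,"fj":87,"kyu":57,"lvv":16,"xxe":2}
After op 19 (remove /kyu): {"a":45,"et":43,"fj":87,"lvv":16,"xxe":2}
After op 20 (replace /a 28): {"a":28,"et":43,"fj":87,"lvv":16,"xxe":2}
Value at /a: 28

Answer: 28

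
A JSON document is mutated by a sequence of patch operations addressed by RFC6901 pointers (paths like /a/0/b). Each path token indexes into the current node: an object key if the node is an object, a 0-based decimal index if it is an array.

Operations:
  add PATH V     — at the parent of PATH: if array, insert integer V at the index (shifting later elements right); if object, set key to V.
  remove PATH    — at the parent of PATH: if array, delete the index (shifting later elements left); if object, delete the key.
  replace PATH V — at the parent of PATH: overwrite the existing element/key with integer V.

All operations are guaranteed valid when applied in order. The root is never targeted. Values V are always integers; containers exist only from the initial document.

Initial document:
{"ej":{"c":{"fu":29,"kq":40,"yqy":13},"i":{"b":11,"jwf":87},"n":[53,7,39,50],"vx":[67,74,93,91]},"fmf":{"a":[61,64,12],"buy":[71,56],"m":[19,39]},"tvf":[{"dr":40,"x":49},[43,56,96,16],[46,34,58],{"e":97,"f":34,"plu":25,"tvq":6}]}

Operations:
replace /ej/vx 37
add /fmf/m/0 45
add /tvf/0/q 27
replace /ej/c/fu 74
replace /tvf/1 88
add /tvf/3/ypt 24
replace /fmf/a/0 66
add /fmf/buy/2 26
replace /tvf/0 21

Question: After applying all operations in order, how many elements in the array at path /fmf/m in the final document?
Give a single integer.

After op 1 (replace /ej/vx 37): {"ej":{"c":{"fu":29,"kq":40,"yqy":13},"i":{"b":11,"jwf":87},"n":[53,7,39,50],"vx":37},"fmf":{"a":[61,64,12],"buy":[71,56],"m":[19,39]},"tvf":[{"dr":40,"x":49},[43,56,96,16],[46,34,58],{"e":97,"f":34,"plu":25,"tvq":6}]}
After op 2 (add /fmf/m/0 45): {"ej":{"c":{"fu":29,"kq":40,"yqy":13},"i":{"b":11,"jwf":87},"n":[53,7,39,50],"vx":37},"fmf":{"a":[61,64,12],"buy":[71,56],"m":[45,19,39]},"tvf":[{"dr":40,"x":49},[43,56,96,16],[46,34,58],{"e":97,"f":34,"plu":25,"tvq":6}]}
After op 3 (add /tvf/0/q 27): {"ej":{"c":{"fu":29,"kq":40,"yqy":13},"i":{"b":11,"jwf":87},"n":[53,7,39,50],"vx":37},"fmf":{"a":[61,64,12],"buy":[71,56],"m":[45,19,39]},"tvf":[{"dr":40,"q":27,"x":49},[43,56,96,16],[46,34,58],{"e":97,"f":34,"plu":25,"tvq":6}]}
After op 4 (replace /ej/c/fu 74): {"ej":{"c":{"fu":74,"kq":40,"yqy":13},"i":{"b":11,"jwf":87},"n":[53,7,39,50],"vx":37},"fmf":{"a":[61,64,12],"buy":[71,56],"m":[45,19,39]},"tvf":[{"dr":40,"q":27,"x":49},[43,56,96,16],[46,34,58],{"e":97,"f":34,"plu":25,"tvq":6}]}
After op 5 (replace /tvf/1 88): {"ej":{"c":{"fu":74,"kq":40,"yqy":13},"i":{"b":11,"jwf":87},"n":[53,7,39,50],"vx":37},"fmf":{"a":[61,64,12],"buy":[71,56],"m":[45,19,39]},"tvf":[{"dr":40,"q":27,"x":49},88,[46,34,58],{"e":97,"f":34,"plu":25,"tvq":6}]}
After op 6 (add /tvf/3/ypt 24): {"ej":{"c":{"fu":74,"kq":40,"yqy":13},"i":{"b":11,"jwf":87},"n":[53,7,39,50],"vx":37},"fmf":{"a":[61,64,12],"buy":[71,56],"m":[45,19,39]},"tvf":[{"dr":40,"q":27,"x":49},88,[46,34,58],{"e":97,"f":34,"plu":25,"tvq":6,"ypt":24}]}
After op 7 (replace /fmf/a/0 66): {"ej":{"c":{"fu":74,"kq":40,"yqy":13},"i":{"b":11,"jwf":87},"n":[53,7,39,50],"vx":37},"fmf":{"a":[66,64,12],"buy":[71,56],"m":[45,19,39]},"tvf":[{"dr":40,"q":27,"x":49},88,[46,34,58],{"e":97,"f":34,"plu":25,"tvq":6,"ypt":24}]}
After op 8 (add /fmf/buy/2 26): {"ej":{"c":{"fu":74,"kq":40,"yqy":13},"i":{"b":11,"jwf":87},"n":[53,7,39,50],"vx":37},"fmf":{"a":[66,64,12],"buy":[71,56,26],"m":[45,19,39]},"tvf":[{"dr":40,"q":27,"x":49},88,[46,34,58],{"e":97,"f":34,"plu":25,"tvq":6,"ypt":24}]}
After op 9 (replace /tvf/0 21): {"ej":{"c":{"fu":74,"kq":40,"yqy":13},"i":{"b":11,"jwf":87},"n":[53,7,39,50],"vx":37},"fmf":{"a":[66,64,12],"buy":[71,56,26],"m":[45,19,39]},"tvf":[21,88,[46,34,58],{"e":97,"f":34,"plu":25,"tvq":6,"ypt":24}]}
Size at path /fmf/m: 3

Answer: 3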